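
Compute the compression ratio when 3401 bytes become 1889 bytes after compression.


Ratio = original / compressed = 3401 / 1889 = 1.8004

1.8004


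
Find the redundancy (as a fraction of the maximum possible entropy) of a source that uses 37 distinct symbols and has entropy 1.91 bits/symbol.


H_max = log2(K) = log2(37) = 5.2095 bits/symbol. Redundancy = 1 - H/H_max = 1 - 1.91/5.2095 = 1 - 0.3666 = 0.6334

0.6334


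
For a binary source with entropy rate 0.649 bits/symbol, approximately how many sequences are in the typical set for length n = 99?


log2|A_typical| = nH = 99 * 0.649 = 64.251, so |A_typical| ~ 2^64.251 = 2.195e+19

2.195e+19


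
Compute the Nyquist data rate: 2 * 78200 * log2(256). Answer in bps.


Rate = 2 * B * log2(M) = 2 * 78200 * 8.0 = 1251200.0

1251200.0 bps


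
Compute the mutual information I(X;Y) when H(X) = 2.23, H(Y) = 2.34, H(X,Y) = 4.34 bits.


I(X;Y) = H(X) + H(Y) - H(X,Y) = 2.23 + 2.34 - 4.34 = 0.23

0.23 bits


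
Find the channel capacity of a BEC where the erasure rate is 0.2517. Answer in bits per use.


C = 1 - epsilon = 1 - 0.2517 = 0.7483

0.7483 bits


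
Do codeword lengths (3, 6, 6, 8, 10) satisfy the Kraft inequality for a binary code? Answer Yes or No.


Kraft sum = sum(2^(-l_i)) = 0.1611, need <= 1. Result: satisfied (a binary prefix-free code with these lengths exists)

Yes


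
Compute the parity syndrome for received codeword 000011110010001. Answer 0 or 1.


Syndrome = XOR of all bits = 0 XOR 0 XOR 0 XOR 0 XOR 1 XOR 1 XOR 1 XOR 1 XOR 0 XOR 0 XOR 1 XOR 0 XOR 0 XOR 0 XOR 1 = 0

0


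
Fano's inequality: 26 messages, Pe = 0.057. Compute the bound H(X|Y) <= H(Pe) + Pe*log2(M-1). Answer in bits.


H(Pe) = -Pe*log2(Pe) - (1-Pe)*log2(1-Pe) = -0.057*log2(0.057) - 0.943*log2(0.943) = 0.235575 + 0.079844 = 0.3154. Pe*log2(M-1) = 0.057*log2(25) = 0.264700. Bound = H(Pe) + Pe*log2(M-1) = 0.235575 + 0.079844 + 0.264700 = 0.5801

0.5801 bits


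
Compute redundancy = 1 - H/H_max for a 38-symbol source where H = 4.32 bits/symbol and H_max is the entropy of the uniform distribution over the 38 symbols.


H_max = log2(K) = log2(38) = 5.2479 bits/symbol. Redundancy = 1 - H/H_max = 1 - 4.32/5.2479 = 1 - 0.8232 = 0.1768

0.1768


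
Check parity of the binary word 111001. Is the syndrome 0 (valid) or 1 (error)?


Syndrome = XOR of all bits = 1 XOR 1 XOR 1 XOR 0 XOR 0 XOR 1 = 0

0


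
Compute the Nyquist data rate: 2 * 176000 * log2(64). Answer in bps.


Rate = 2 * B * log2(M) = 2 * 176000 * 6.0 = 2112000.0

2112000.0 bps


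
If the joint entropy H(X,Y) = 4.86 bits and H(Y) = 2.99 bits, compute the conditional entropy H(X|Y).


H(X|Y) = H(X,Y) - H(Y) = 4.86 - 2.99 = 1.87

1.87 bits


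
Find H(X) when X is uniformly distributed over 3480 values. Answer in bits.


H = log2(n) = log2(3480) = 11.7649

11.7649 bits


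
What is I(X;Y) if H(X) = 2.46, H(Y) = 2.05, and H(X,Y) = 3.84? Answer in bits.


I(X;Y) = H(X) + H(Y) - H(X,Y) = 2.46 + 2.05 - 3.84 = 0.67

0.67 bits


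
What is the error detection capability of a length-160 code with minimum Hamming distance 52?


Detection capability = d_min - 1 = 52 - 1 = 51

51 errors


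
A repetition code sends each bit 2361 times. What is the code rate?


Rate = k/n = 1/2361

1/2361


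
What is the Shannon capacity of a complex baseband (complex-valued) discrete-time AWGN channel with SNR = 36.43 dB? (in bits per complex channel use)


SNR_linear = 10^(36.43/10) = 4395.4162; C = log2(1 + SNR_linear) = log2(1 + 4395.4162) = 12.1021

12.1021 bits/channel use


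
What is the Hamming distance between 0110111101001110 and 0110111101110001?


Count differing positions: . . . . . . . . . . ^ ^ ^ ^ ^ ^ = 6 differences

6


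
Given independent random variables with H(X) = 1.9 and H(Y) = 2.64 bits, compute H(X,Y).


For independent variables, H(X,Y) = H(X) + H(Y) = 1.9 + 2.64 = 4.54

4.54 bits


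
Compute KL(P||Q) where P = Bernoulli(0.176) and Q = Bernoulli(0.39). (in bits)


KL = p*log2(p/q) + (1-p)*log2((1-p)/(1-q)) = 0.176*log2(0.176/0.39) + 0.824*log2(0.824/0.61) = 0.1554

0.1554 bits


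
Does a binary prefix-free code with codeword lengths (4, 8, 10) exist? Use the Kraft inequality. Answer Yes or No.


Kraft sum = sum(2^(-l_i)) = 0.0674, need <= 1. Result: satisfied (a binary prefix-free code with these lengths exists)

Yes


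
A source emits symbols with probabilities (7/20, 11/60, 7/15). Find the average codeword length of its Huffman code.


Huffman construction (repeatedly merge the two least-probable nodes; each merge adds 1 bit to every symbol beneath it): 11/60 + 7/20 = 8/15; 7/15 + 8/15 = 1. Resulting codeword lengths (in the order the probabilities were given): (2, 2, 1). L_avg = sum(p_i * l_i) = 7/20*2 + 11/60*2 + 7/15*1 = 23/15 = 1.5333

1.5333 bits


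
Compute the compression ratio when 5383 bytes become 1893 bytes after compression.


Ratio = original / compressed = 5383 / 1893 = 2.8436

2.8436


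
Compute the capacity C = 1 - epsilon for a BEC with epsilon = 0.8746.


C = 1 - epsilon = 1 - 0.8746 = 0.1254

0.1254 bits


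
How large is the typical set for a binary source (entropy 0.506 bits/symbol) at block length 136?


log2|A_typical| = nH = 136 * 0.506 = 68.816, so |A_typical| ~ 2^68.816 = 5.196e+20

5.196e+20


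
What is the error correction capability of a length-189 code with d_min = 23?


Correction capability = floor((d-1)/2) = floor((23-1)/2) = 11

11 errors


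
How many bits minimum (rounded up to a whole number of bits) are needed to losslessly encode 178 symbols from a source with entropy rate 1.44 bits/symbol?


Minimum bits >= n * H = 178 * 1.44 = 256.32, rounded up to a whole number of bits = 257

257 bits


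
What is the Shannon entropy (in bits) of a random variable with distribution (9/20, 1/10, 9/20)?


H = -sum(p_i * log2(p_i)). Terms: -(9/20)*log2(9/20) = 0.518401; -(1/10)*log2(1/10) = 0.332193; -(9/20)*log2(9/20) = 0.518401. H = 0.518401 + 0.332193 + 0.518401 = 1.369

1.369 bits


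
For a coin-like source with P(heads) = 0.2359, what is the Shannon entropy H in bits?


H = -p*log2(p) - (1-p)*log2(1-p). -0.2359*log2(0.2359) = 0.491557; -0.7641*log2(0.7641) = 0.296598. H = 0.491557 + 0.296598 = 0.7882

0.7882 bits


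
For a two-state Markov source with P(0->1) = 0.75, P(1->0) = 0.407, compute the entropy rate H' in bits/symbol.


Stationary distribution: pi_0 = p10/(p01+p10) = 0.3518, pi_1 = 0.6482. Entropy rate H' = pi_0*H(p01) + pi_1*H(p10) = 0.3518*0.8113 + 0.6482*0.9749 = 0.9173

0.9173 bits/symbol


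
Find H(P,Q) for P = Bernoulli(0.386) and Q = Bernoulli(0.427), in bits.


H(P,Q) = -p*log2(q) - (1-p)*log2(1-q). -0.386*log2(0.427) = 0.473889; -0.614*log2(0.573) = 0.493283. H(P,Q) = 0.473889 + 0.493283 = 0.9672

0.9672 bits


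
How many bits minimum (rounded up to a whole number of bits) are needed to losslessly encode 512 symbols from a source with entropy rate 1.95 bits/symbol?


Minimum bits >= n * H = 512 * 1.95 = 998.4, rounded up to a whole number of bits = 999

999 bits


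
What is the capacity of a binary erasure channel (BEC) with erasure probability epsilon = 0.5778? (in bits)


C = 1 - epsilon = 1 - 0.5778 = 0.4222

0.4222 bits


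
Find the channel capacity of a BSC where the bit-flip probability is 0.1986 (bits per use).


H(p) = -p*log2(p) - (1-p)*log2(1-p) = -0.1986*log2(0.1986) - 0.8014*log2(0.8014) = 0.463148 + 0.255972 = 0.7191. C = 1 - H(p) = 1 - 0.7191 = 0.2809

0.2809 bits


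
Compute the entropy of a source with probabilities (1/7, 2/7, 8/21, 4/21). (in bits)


H = -sum(p_i * log2(p_i)). Terms: -(1/7)*log2(1/7) = 0.401051; -(2/7)*log2(2/7) = 0.516387; -(8/21)*log2(8/21) = 0.530407; -(4/21)*log2(4/21) = 0.455680. H = 0.401051 + 0.516387 + 0.530407 + 0.455680 = 1.9035

1.9035 bits


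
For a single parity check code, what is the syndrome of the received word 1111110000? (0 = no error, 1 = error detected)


Syndrome = XOR of all bits = 1 XOR 1 XOR 1 XOR 1 XOR 1 XOR 1 XOR 0 XOR 0 XOR 0 XOR 0 = 0

0


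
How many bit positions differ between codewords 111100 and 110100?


Count differing positions: . . ^ . . . = 1 differences

1


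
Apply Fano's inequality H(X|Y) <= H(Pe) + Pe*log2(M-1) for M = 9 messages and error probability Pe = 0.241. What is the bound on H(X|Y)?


H(Pe) = -Pe*log2(Pe) - (1-Pe)*log2(1-Pe) = -0.241*log2(0.241) - 0.759*log2(0.759) = 0.494748 + 0.301952 = 0.7967. Pe*log2(M-1) = 0.241*log2(8) = 0.723000. Bound = H(Pe) + Pe*log2(M-1) = 0.494748 + 0.301952 + 0.723000 = 1.5197

1.5197 bits


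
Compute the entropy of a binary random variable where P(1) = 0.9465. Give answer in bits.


H = -p*log2(p) - (1-p)*log2(1-p). -0.9465*log2(0.9465) = 0.075082; -0.0535*log2(0.0535) = 0.226001. H = 0.075082 + 0.226001 = 0.3011

0.3011 bits


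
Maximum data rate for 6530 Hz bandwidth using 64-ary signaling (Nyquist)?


Rate = 2 * B * log2(M) = 2 * 6530 * 6.0 = 78360.0

78360.0 bps


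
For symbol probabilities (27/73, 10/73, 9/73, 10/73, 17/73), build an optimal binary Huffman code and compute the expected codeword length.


Huffman construction (repeatedly merge the two least-probable nodes; each merge adds 1 bit to every symbol beneath it): 9/73 + 10/73 = 19/73; 10/73 + 17/73 = 27/73; 19/73 + 27/73 = 46/73; 27/73 + 46/73 = 1. Resulting codeword lengths (in the order the probabilities were given): (2, 3, 3, 2, 2). L_avg = sum(p_i * l_i) = 27/73*2 + 10/73*3 + 9/73*3 + 10/73*2 + 17/73*2 = 165/73 = 2.2603

2.2603 bits


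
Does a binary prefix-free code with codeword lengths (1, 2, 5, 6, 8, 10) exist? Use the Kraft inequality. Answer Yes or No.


Kraft sum = sum(2^(-l_i)) = 0.8018, need <= 1. Result: satisfied (a binary prefix-free code with these lengths exists)

Yes


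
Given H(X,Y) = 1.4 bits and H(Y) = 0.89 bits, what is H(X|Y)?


H(X|Y) = H(X,Y) - H(Y) = 1.4 - 0.89 = 0.51

0.51 bits


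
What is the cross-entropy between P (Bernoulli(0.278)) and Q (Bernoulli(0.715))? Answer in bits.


H(P,Q) = -p*log2(q) - (1-p)*log2(1-q). -0.278*log2(0.715) = 0.134548; -0.722*log2(0.285) = 1.307518. H(P,Q) = 0.134548 + 1.307518 = 1.4421

1.4421 bits


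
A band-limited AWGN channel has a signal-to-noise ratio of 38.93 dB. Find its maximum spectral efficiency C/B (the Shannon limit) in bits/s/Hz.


SNR_linear = 10^(38.93/10) = 7816.278; C/B = log2(1 + SNR_linear) = log2(1 + 7816.278) = 12.9325

12.9325 bits/s/Hz


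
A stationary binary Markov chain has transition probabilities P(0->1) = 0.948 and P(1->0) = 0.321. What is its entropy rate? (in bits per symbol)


Stationary distribution: pi_0 = p10/(p01+p10) = 0.253, pi_1 = 0.747. Entropy rate H' = pi_0*H(p01) + pi_1*H(p10) = 0.253*0.2948 + 0.747*0.9055 = 0.751

0.751 bits/symbol


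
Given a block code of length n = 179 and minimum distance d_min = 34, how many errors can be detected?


Detection capability = d_min - 1 = 34 - 1 = 33

33 errors


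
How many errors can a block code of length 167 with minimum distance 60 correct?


Correction capability = floor((d-1)/2) = floor((60-1)/2) = 29

29 errors


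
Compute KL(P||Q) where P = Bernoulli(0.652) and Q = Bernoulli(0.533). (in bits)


KL = p*log2(p/q) + (1-p)*log2((1-p)/(1-q)) = 0.652*log2(0.652/0.533) + 0.348*log2(0.348/0.467) = 0.0419

0.0419 bits


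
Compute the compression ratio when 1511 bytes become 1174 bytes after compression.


Ratio = original / compressed = 1511 / 1174 = 1.2871

1.2871


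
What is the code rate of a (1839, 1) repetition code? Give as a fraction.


Rate = k/n = 1/1839

1/1839


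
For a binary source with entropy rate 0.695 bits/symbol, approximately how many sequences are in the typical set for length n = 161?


log2|A_typical| = nH = 161 * 0.695 = 111.895, so |A_typical| ~ 2^111.895 = 4.828e+33

4.828e+33


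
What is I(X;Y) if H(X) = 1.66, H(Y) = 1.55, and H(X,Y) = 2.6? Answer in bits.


I(X;Y) = H(X) + H(Y) - H(X,Y) = 1.66 + 1.55 - 2.6 = 0.61

0.61 bits


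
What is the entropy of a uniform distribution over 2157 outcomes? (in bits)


H = log2(n) = log2(2157) = 11.0748

11.0748 bits


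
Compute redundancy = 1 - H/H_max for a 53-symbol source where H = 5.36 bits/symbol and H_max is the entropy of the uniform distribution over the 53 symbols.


H_max = log2(K) = log2(53) = 5.7279 bits/symbol. Redundancy = 1 - H/H_max = 1 - 5.36/5.7279 = 1 - 0.9358 = 0.0642

0.0642


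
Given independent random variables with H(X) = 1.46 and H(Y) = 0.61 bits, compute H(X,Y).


For independent variables, H(X,Y) = H(X) + H(Y) = 1.46 + 0.61 = 2.07

2.07 bits


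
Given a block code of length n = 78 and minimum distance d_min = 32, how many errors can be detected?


Detection capability = d_min - 1 = 32 - 1 = 31

31 errors


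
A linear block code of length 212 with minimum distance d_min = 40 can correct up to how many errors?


Correction capability = floor((d-1)/2) = floor((40-1)/2) = 19

19 errors


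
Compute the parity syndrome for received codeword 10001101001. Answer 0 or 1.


Syndrome = XOR of all bits = 1 XOR 0 XOR 0 XOR 0 XOR 1 XOR 1 XOR 0 XOR 1 XOR 0 XOR 0 XOR 1 = 1

1


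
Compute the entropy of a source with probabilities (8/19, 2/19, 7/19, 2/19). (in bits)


H = -sum(p_i * log2(p_i)). Terms: -(8/19)*log2(8/19) = 0.525443; -(2/19)*log2(2/19) = 0.341887; -(7/19)*log2(7/19) = 0.530737; -(2/19)*log2(2/19) = 0.341887. H = 0.525443 + 0.341887 + 0.530737 + 0.341887 = 1.74

1.74 bits


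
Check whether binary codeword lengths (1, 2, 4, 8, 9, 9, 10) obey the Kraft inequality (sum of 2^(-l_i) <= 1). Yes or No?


Kraft sum = sum(2^(-l_i)) = 0.8213, need <= 1. Result: satisfied (a binary prefix-free code with these lengths exists)

Yes


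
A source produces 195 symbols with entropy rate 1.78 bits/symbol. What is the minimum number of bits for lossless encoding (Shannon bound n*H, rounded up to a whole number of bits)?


Minimum bits >= n * H = 195 * 1.78 = 347.1, rounded up to a whole number of bits = 348

348 bits


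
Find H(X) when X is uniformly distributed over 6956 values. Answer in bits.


H = log2(n) = log2(6956) = 12.764

12.764 bits


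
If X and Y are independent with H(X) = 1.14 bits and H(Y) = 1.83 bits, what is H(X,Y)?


For independent variables, H(X,Y) = H(X) + H(Y) = 1.14 + 1.83 = 2.97

2.97 bits


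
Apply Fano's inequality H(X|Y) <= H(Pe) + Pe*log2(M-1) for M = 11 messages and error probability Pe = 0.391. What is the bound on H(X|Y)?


H(Pe) = -Pe*log2(Pe) - (1-Pe)*log2(1-Pe) = -0.391*log2(0.391) - 0.609*log2(0.609) = 0.529711 + 0.435731 = 0.9654. Pe*log2(M-1) = 0.391*log2(10) = 1.298874. Bound = H(Pe) + Pe*log2(M-1) = 0.529711 + 0.435731 + 1.298874 = 2.2643

2.2643 bits


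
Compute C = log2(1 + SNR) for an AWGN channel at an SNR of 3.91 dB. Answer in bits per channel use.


SNR_linear = 10^(3.91/10) = 2.4604; C = log2(1 + SNR_linear) = log2(1 + 2.4604) = 1.7909

1.7909 bits/channel use


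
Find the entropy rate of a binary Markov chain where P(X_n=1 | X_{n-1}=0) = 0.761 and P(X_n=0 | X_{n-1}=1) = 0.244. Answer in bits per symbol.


Stationary distribution: pi_0 = p10/(p01+p10) = 0.2428, pi_1 = 0.7572. Entropy rate H' = pi_0*H(p01) + pi_1*H(p10) = 0.2428*0.7934 + 0.7572*0.8016 = 0.7996

0.7996 bits/symbol


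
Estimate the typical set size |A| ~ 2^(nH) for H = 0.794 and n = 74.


log2|A_typical| = nH = 74 * 0.794 = 58.756, so |A_typical| ~ 2^58.756 = 4.868e+17

4.868e+17


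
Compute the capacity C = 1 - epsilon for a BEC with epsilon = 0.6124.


C = 1 - epsilon = 1 - 0.6124 = 0.3876

0.3876 bits


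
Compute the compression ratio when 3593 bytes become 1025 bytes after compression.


Ratio = original / compressed = 3593 / 1025 = 3.5054

3.5054


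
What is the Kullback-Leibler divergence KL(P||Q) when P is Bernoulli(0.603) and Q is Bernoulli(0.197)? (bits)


KL = p*log2(p/q) + (1-p)*log2((1-p)/(1-q)) = 0.603*log2(0.603/0.197) + 0.397*log2(0.397/0.803) = 0.5698

0.5698 bits


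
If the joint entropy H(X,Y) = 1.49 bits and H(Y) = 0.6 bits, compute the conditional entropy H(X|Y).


H(X|Y) = H(X,Y) - H(Y) = 1.49 - 0.6 = 0.89

0.89 bits


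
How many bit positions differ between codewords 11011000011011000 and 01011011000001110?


Count differing positions: ^ . . . . . ^ ^ . ^ ^ . ^ . ^ ^ . = 8 differences

8


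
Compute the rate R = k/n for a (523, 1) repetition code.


Rate = k/n = 1/523

1/523


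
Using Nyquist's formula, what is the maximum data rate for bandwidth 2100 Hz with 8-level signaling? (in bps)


Rate = 2 * B * log2(M) = 2 * 2100 * 3.0 = 12600.0

12600.0 bps


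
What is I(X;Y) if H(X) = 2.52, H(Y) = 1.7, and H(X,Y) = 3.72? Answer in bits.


I(X;Y) = H(X) + H(Y) - H(X,Y) = 2.52 + 1.7 - 3.72 = 0.5

0.5 bits


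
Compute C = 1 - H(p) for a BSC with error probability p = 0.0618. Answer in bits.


H(p) = -p*log2(p) - (1-p)*log2(1-p) = -0.0618*log2(0.0618) - 0.9382*log2(0.9382) = 0.248204 + 0.086345 = 0.3345. C = 1 - H(p) = 1 - 0.3345 = 0.6655

0.6655 bits


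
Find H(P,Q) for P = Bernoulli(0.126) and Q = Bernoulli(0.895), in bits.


H(P,Q) = -p*log2(q) - (1-p)*log2(1-q). -0.126*log2(0.895) = 0.020165; -0.874*log2(0.105) = 2.841845. H(P,Q) = 0.020165 + 2.841845 = 2.862

2.862 bits


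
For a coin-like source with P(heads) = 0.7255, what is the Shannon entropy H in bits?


H = -p*log2(p) - (1-p)*log2(1-p). -0.7255*log2(0.7255) = 0.335872; -0.2745*log2(0.2745) = 0.511976. H = 0.335872 + 0.511976 = 0.8478

0.8478 bits


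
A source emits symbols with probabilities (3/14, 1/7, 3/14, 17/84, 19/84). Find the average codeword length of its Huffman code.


Huffman construction (repeatedly merge the two least-probable nodes; each merge adds 1 bit to every symbol beneath it): 1/7 + 17/84 = 29/84; 3/14 + 3/14 = 3/7; 19/84 + 29/84 = 4/7; 3/7 + 4/7 = 1. Resulting codeword lengths (in the order the probabilities were given): (2, 3, 2, 3, 2). L_avg = sum(p_i * l_i) = 3/14*2 + 1/7*3 + 3/14*2 + 17/84*3 + 19/84*2 = 197/84 = 2.3452

2.3452 bits


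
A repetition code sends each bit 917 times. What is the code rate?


Rate = k/n = 1/917

1/917


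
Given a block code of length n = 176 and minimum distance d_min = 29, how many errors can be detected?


Detection capability = d_min - 1 = 29 - 1 = 28

28 errors


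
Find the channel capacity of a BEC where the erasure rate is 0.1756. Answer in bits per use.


C = 1 - epsilon = 1 - 0.1756 = 0.8244

0.8244 bits


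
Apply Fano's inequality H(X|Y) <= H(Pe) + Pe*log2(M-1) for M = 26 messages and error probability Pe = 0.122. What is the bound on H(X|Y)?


H(Pe) = -Pe*log2(Pe) - (1-Pe)*log2(1-Pe) = -0.122*log2(0.122) - 0.878*log2(0.878) = 0.370276 + 0.164807 = 0.5351. Pe*log2(M-1) = 0.122*log2(25) = 0.566550. Bound = H(Pe) + Pe*log2(M-1) = 0.370276 + 0.164807 + 0.566550 = 1.1016

1.1016 bits


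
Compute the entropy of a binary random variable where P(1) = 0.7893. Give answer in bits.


H = -p*log2(p) - (1-p)*log2(1-p). -0.7893*log2(0.7893) = 0.269431; -0.2107*log2(0.2107) = 0.473388. H = 0.269431 + 0.473388 = 0.7428

0.7428 bits


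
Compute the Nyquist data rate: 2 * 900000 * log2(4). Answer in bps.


Rate = 2 * B * log2(M) = 2 * 900000 * 2.0 = 3600000.0

3600000.0 bps


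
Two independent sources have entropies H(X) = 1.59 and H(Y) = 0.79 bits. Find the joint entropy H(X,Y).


For independent variables, H(X,Y) = H(X) + H(Y) = 1.59 + 0.79 = 2.38

2.38 bits


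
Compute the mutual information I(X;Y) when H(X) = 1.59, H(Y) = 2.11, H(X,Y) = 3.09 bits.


I(X;Y) = H(X) + H(Y) - H(X,Y) = 1.59 + 2.11 - 3.09 = 0.61

0.61 bits


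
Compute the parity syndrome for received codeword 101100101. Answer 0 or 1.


Syndrome = XOR of all bits = 1 XOR 0 XOR 1 XOR 1 XOR 0 XOR 0 XOR 1 XOR 0 XOR 1 = 1

1


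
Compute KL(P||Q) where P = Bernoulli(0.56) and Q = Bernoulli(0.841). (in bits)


KL = p*log2(p/q) + (1-p)*log2((1-p)/(1-q)) = 0.56*log2(0.56/0.841) + 0.44*log2(0.44/0.159) = 0.3176

0.3176 bits


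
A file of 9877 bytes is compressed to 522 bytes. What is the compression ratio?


Ratio = original / compressed = 9877 / 522 = 18.9215

18.9215


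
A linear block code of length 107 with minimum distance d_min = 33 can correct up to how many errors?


Correction capability = floor((d-1)/2) = floor((33-1)/2) = 16

16 errors


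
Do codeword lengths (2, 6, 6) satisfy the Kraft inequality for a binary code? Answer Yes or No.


Kraft sum = sum(2^(-l_i)) = 0.2812, need <= 1. Result: satisfied (a binary prefix-free code with these lengths exists)

Yes


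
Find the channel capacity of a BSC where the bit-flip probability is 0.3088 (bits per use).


H(p) = -p*log2(p) - (1-p)*log2(1-p) = -0.3088*log2(0.3088) - 0.6912*log2(0.6912) = 0.523495 + 0.368289 = 0.8918. C = 1 - H(p) = 1 - 0.8918 = 0.1082

0.1082 bits


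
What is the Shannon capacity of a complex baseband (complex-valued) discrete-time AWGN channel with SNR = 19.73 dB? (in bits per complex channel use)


SNR_linear = 10^(19.73/10) = 93.9723; C = log2(1 + SNR_linear) = log2(1 + 93.9723) = 6.5694

6.5694 bits/channel use


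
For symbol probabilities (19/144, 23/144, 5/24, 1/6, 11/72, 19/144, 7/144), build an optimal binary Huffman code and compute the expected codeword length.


Huffman construction (repeatedly merge the two least-probable nodes; each merge adds 1 bit to every symbol beneath it): 7/144 + 19/144 = 13/72; 19/144 + 11/72 = 41/144; 23/144 + 1/6 = 47/144; 13/72 + 5/24 = 7/18; 41/144 + 47/144 = 11/18; 7/18 + 11/18 = 1. Resulting codeword lengths (in the order the probabilities were given): (3, 3, 2, 3, 3, 3, 3). L_avg = sum(p_i * l_i) = 19/144*3 + 23/144*3 + 5/24*2 + 1/6*3 + 11/72*3 + 19/144*3 + 7/144*3 = 67/24 = 2.7917

2.7917 bits


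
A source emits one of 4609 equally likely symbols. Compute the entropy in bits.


H = log2(n) = log2(4609) = 12.1702

12.1702 bits


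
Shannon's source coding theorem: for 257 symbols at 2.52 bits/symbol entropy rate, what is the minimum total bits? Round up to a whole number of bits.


Minimum bits >= n * H = 257 * 2.52 = 647.64, rounded up to a whole number of bits = 648

648 bits


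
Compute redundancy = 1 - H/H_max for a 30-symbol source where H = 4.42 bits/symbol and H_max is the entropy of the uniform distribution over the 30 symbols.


H_max = log2(K) = log2(30) = 4.9069 bits/symbol. Redundancy = 1 - H/H_max = 1 - 4.42/4.9069 = 1 - 0.9008 = 0.0992

0.0992


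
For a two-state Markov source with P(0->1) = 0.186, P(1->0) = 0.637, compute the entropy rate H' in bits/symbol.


Stationary distribution: pi_0 = p10/(p01+p10) = 0.774, pi_1 = 0.226. Entropy rate H' = pi_0*H(p01) + pi_1*H(p10) = 0.774*0.693 + 0.226*0.9451 = 0.75

0.75 bits/symbol


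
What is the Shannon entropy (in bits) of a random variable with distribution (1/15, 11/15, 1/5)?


H = -sum(p_i * log2(p_i)). Terms: -(1/15)*log2(1/15) = 0.260459; -(11/15)*log2(11/15) = 0.328137; -(1/5)*log2(1/5) = 0.464386. H = 0.260459 + 0.328137 + 0.464386 = 1.053

1.053 bits


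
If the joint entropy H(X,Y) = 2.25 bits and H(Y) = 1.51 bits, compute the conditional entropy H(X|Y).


H(X|Y) = H(X,Y) - H(Y) = 2.25 - 1.51 = 0.74

0.74 bits


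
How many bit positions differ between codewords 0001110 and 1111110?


Count differing positions: ^ ^ ^ . . . . = 3 differences

3


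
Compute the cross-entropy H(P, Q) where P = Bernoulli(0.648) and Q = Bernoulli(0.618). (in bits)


H(P,Q) = -p*log2(q) - (1-p)*log2(1-q). -0.648*log2(0.618) = 0.449920; -0.352*log2(0.382) = 0.488701. H(P,Q) = 0.449920 + 0.488701 = 0.9386

0.9386 bits


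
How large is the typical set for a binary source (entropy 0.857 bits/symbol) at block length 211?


log2|A_typical| = nH = 211 * 0.857 = 180.827, so |A_typical| ~ 2^180.827 = 2.719e+54

2.719e+54


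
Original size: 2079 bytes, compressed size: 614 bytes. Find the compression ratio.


Ratio = original / compressed = 2079 / 614 = 3.386

3.386


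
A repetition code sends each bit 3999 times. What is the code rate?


Rate = k/n = 1/3999

1/3999


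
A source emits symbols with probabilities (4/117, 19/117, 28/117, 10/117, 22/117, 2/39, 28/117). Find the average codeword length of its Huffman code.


Huffman construction (repeatedly merge the two least-probable nodes; each merge adds 1 bit to every symbol beneath it): 4/117 + 2/39 = 10/117; 10/117 + 10/117 = 20/117; 19/117 + 20/117 = 1/3; 22/117 + 28/117 = 50/117; 28/117 + 1/3 = 67/117; 50/117 + 67/117 = 1. Resulting codeword lengths (in the order the probabilities were given): (5, 3, 2, 4, 2, 5, 2). L_avg = sum(p_i * l_i) = 4/117*5 + 19/117*3 + 28/117*2 + 10/117*4 + 22/117*2 + 2/39*5 + 28/117*2 = 101/39 = 2.5897

2.5897 bits


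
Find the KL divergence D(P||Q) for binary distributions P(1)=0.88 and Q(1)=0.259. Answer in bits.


KL = p*log2(p/q) + (1-p)*log2((1-p)/(1-q)) = 0.88*log2(0.88/0.259) + 0.12*log2(0.12/0.741) = 1.2376

1.2376 bits


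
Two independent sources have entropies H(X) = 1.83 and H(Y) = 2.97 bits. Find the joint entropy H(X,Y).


For independent variables, H(X,Y) = H(X) + H(Y) = 1.83 + 2.97 = 4.8

4.8 bits


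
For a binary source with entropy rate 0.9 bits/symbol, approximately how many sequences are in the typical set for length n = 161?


log2|A_typical| = nH = 161 * 0.9 = 144.9, so |A_typical| ~ 2^144.9 = 4.161e+43

4.161e+43


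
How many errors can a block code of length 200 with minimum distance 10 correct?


Correction capability = floor((d-1)/2) = floor((10-1)/2) = 4

4 errors


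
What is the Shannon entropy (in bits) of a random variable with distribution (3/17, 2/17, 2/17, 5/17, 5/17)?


H = -sum(p_i * log2(p_i)). Terms: -(3/17)*log2(3/17) = 0.441618; -(2/17)*log2(2/17) = 0.363231; -(2/17)*log2(2/17) = 0.363231; -(5/17)*log2(5/17) = 0.519275; -(5/17)*log2(5/17) = 0.519275. H = 0.441618 + 0.363231 + 0.363231 + 0.519275 + 0.519275 = 2.2066

2.2066 bits


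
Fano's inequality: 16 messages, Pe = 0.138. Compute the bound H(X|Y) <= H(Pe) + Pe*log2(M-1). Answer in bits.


H(Pe) = -Pe*log2(Pe) - (1-Pe)*log2(1-Pe) = -0.138*log2(0.138) - 0.862*log2(0.862) = 0.394302 + 0.184675 = 0.579. Pe*log2(M-1) = 0.138*log2(15) = 0.539151. Bound = H(Pe) + Pe*log2(M-1) = 0.394302 + 0.184675 + 0.539151 = 1.1181

1.1181 bits


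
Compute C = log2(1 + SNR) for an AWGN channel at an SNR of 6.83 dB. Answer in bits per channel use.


SNR_linear = 10^(6.83/10) = 4.8195; C = log2(1 + SNR_linear) = log2(1 + 4.8195) = 2.5409

2.5409 bits/channel use


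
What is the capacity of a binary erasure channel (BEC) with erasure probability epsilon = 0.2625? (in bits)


C = 1 - epsilon = 1 - 0.2625 = 0.7375

0.7375 bits


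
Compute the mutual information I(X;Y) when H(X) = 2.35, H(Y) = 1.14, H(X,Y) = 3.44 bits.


I(X;Y) = H(X) + H(Y) - H(X,Y) = 2.35 + 1.14 - 3.44 = 0.05

0.05 bits


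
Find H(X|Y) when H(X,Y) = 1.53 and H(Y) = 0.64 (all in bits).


H(X|Y) = H(X,Y) - H(Y) = 1.53 - 0.64 = 0.89

0.89 bits


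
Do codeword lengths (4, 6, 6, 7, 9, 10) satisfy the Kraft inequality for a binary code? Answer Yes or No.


Kraft sum = sum(2^(-l_i)) = 0.1045, need <= 1. Result: satisfied (a binary prefix-free code with these lengths exists)

Yes


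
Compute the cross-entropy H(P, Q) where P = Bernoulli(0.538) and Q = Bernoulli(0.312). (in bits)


H(P,Q) = -p*log2(q) - (1-p)*log2(1-q). -0.538*log2(0.312) = 0.904046; -0.462*log2(0.688) = 0.249258. H(P,Q) = 0.904046 + 0.249258 = 1.1533

1.1533 bits


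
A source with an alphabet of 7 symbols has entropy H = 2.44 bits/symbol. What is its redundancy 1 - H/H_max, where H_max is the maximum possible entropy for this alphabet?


H_max = log2(K) = log2(7) = 2.8074 bits/symbol. Redundancy = 1 - H/H_max = 1 - 2.44/2.8074 = 1 - 0.8691 = 0.1309

0.1309


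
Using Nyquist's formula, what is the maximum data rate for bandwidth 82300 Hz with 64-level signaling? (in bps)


Rate = 2 * B * log2(M) = 2 * 82300 * 6.0 = 987600.0

987600.0 bps


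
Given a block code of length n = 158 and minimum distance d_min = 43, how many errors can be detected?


Detection capability = d_min - 1 = 43 - 1 = 42

42 errors


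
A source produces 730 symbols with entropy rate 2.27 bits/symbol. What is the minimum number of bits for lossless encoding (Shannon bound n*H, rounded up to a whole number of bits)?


Minimum bits >= n * H = 730 * 2.27 = 1657.1, rounded up to a whole number of bits = 1658

1658 bits


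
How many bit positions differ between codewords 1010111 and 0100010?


Count differing positions: ^ ^ ^ . ^ . ^ = 5 differences

5


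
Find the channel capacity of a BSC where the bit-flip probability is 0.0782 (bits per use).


H(p) = -p*log2(p) - (1-p)*log2(1-p) = -0.0782*log2(0.0782) - 0.9218*log2(0.9218) = 0.287517 + 0.108288 = 0.3958. C = 1 - H(p) = 1 - 0.3958 = 0.6042

0.6042 bits


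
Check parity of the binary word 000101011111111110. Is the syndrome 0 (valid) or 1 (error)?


Syndrome = XOR of all bits = 0 XOR 0 XOR 0 XOR 1 XOR 0 XOR 1 XOR 0 XOR 1 XOR 1 XOR 1 XOR 1 XOR 1 XOR 1 XOR 1 XOR 1 XOR 1 XOR 1 XOR 0 = 0

0


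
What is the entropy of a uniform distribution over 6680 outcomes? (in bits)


H = log2(n) = log2(6680) = 12.7056

12.7056 bits


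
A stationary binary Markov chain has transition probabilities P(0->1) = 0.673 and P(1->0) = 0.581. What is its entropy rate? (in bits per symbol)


Stationary distribution: pi_0 = p10/(p01+p10) = 0.4633, pi_1 = 0.5367. Entropy rate H' = pi_0*H(p01) + pi_1*H(p10) = 0.4633*0.9118 + 0.5367*0.981 = 0.9489

0.9489 bits/symbol


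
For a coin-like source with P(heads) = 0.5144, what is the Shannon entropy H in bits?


H = -p*log2(p) - (1-p)*log2(1-p). -0.5144*log2(0.5144) = 0.493329; -0.4856*log2(0.4856) = 0.506073. H = 0.493329 + 0.506073 = 0.9994

0.9994 bits


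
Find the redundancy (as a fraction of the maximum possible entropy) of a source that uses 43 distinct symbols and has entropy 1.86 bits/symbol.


H_max = log2(K) = log2(43) = 5.4263 bits/symbol. Redundancy = 1 - H/H_max = 1 - 1.86/5.4263 = 1 - 0.3428 = 0.6572

0.6572


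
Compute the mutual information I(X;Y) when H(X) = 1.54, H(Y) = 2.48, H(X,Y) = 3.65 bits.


I(X;Y) = H(X) + H(Y) - H(X,Y) = 1.54 + 2.48 - 3.65 = 0.37

0.37 bits


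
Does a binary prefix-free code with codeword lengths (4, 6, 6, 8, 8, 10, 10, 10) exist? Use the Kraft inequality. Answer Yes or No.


Kraft sum = sum(2^(-l_i)) = 0.1045, need <= 1. Result: satisfied (a binary prefix-free code with these lengths exists)

Yes


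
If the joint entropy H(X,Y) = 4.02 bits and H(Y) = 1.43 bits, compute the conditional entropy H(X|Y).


H(X|Y) = H(X,Y) - H(Y) = 4.02 - 1.43 = 2.59

2.59 bits


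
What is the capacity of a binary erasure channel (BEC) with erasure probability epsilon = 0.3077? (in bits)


C = 1 - epsilon = 1 - 0.3077 = 0.6923

0.6923 bits


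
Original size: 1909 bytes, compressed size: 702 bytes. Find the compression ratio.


Ratio = original / compressed = 1909 / 702 = 2.7194

2.7194


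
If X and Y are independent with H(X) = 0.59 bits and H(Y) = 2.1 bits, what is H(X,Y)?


For independent variables, H(X,Y) = H(X) + H(Y) = 0.59 + 2.1 = 2.69

2.69 bits


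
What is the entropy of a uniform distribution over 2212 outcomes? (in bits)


H = log2(n) = log2(2212) = 11.1111

11.1111 bits


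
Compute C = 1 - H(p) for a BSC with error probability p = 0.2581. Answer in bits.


H(p) = -p*log2(p) - (1-p)*log2(1-p) = -0.2581*log2(0.2581) - 0.7419*log2(0.7419) = 0.504327 + 0.319539 = 0.8239. C = 1 - H(p) = 1 - 0.8239 = 0.1761

0.1761 bits


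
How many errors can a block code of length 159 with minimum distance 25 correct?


Correction capability = floor((d-1)/2) = floor((25-1)/2) = 12

12 errors


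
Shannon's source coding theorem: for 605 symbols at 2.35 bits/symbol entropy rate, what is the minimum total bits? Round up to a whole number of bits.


Minimum bits >= n * H = 605 * 2.35 = 1421.75, rounded up to a whole number of bits = 1422

1422 bits


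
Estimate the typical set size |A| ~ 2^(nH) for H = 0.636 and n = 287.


log2|A_typical| = nH = 287 * 0.636 = 182.532, so |A_typical| ~ 2^182.532 = 8.864e+54

8.864e+54


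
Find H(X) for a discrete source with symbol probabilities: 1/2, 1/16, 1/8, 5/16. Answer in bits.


H = -sum(p_i * log2(p_i)). Terms: -(1/2)*log2(1/2) = 0.500000; -(1/16)*log2(1/16) = 0.250000; -(1/8)*log2(1/8) = 0.375000; -(5/16)*log2(5/16) = 0.524397. H = 0.500000 + 0.250000 + 0.375000 + 0.524397 = 1.6494

1.6494 bits


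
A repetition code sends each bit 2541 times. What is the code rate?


Rate = k/n = 1/2541

1/2541


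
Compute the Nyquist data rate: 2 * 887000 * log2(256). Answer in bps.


Rate = 2 * B * log2(M) = 2 * 887000 * 8.0 = 14192000.0

14192000.0 bps


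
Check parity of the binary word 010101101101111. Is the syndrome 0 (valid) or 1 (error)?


Syndrome = XOR of all bits = 0 XOR 1 XOR 0 XOR 1 XOR 0 XOR 1 XOR 1 XOR 0 XOR 1 XOR 1 XOR 0 XOR 1 XOR 1 XOR 1 XOR 1 = 0

0


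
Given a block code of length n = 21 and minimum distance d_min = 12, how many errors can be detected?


Detection capability = d_min - 1 = 12 - 1 = 11

11 errors


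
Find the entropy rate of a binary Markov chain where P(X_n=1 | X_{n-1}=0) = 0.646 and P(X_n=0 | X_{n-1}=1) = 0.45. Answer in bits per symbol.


Stationary distribution: pi_0 = p10/(p01+p10) = 0.4106, pi_1 = 0.5894. Entropy rate H' = pi_0*H(p01) + pi_1*H(p10) = 0.4106*0.9376 + 0.5894*0.9928 = 0.9701

0.9701 bits/symbol


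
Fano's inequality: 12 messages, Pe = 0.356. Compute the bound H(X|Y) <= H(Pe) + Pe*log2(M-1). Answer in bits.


H(Pe) = -Pe*log2(Pe) - (1-Pe)*log2(1-Pe) = -0.356*log2(0.356) - 0.644*log2(0.644) = 0.530458 + 0.408855 = 0.9393. Pe*log2(M-1) = 0.356*log2(11) = 1.231558. Bound = H(Pe) + Pe*log2(M-1) = 0.530458 + 0.408855 + 1.231558 = 2.1709

2.1709 bits


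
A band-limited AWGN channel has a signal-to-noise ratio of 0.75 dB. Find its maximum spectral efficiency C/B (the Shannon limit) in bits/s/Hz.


SNR_linear = 10^(0.75/10) = 1.1885; C/B = log2(1 + SNR_linear) = log2(1 + 1.1885) = 1.1299

1.1299 bits/s/Hz


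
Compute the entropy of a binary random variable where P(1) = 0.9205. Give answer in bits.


H = -p*log2(p) - (1-p)*log2(1-p). -0.9205*log2(0.9205) = 0.110009; -0.0795*log2(0.0795) = 0.290406. H = 0.110009 + 0.290406 = 0.4004

0.4004 bits


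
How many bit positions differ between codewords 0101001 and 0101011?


Count differing positions: . . . . . ^ . = 1 differences

1


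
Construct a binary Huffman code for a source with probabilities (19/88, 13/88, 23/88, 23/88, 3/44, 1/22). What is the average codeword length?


Huffman construction (repeatedly merge the two least-probable nodes; each merge adds 1 bit to every symbol beneath it): 1/22 + 3/44 = 5/44; 5/44 + 13/88 = 23/88; 19/88 + 23/88 = 21/44; 23/88 + 23/88 = 23/44; 21/44 + 23/44 = 1. Resulting codeword lengths (in the order the probabilities were given): (2, 3, 2, 2, 4, 4). L_avg = sum(p_i * l_i) = 19/88*2 + 13/88*3 + 23/88*2 + 23/88*2 + 3/44*4 + 1/22*4 = 19/8 = 2.375

2.375 bits


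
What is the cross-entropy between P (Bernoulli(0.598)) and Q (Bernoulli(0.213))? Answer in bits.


H(P,Q) = -p*log2(q) - (1-p)*log2(1-q). -0.598*log2(0.213) = 1.334183; -0.402*log2(0.787) = 0.138917. H(P,Q) = 1.334183 + 0.138917 = 1.4731

1.4731 bits


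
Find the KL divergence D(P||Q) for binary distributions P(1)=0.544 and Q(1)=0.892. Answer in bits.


KL = p*log2(p/q) + (1-p)*log2((1-p)/(1-q)) = 0.544*log2(0.544/0.892) + 0.456*log2(0.456/0.108) = 0.5595

0.5595 bits


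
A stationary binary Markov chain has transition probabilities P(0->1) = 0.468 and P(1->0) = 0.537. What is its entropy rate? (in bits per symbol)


Stationary distribution: pi_0 = p10/(p01+p10) = 0.5343, pi_1 = 0.4657. Entropy rate H' = pi_0*H(p01) + pi_1*H(p10) = 0.5343*0.997 + 0.4657*0.996 = 0.9966

0.9966 bits/symbol


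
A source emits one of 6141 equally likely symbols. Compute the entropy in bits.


H = log2(n) = log2(6141) = 12.5843

12.5843 bits


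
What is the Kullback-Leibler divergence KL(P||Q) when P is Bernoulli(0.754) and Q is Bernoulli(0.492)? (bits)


KL = p*log2(p/q) + (1-p)*log2((1-p)/(1-q)) = 0.754*log2(0.754/0.492) + 0.246*log2(0.246/0.508) = 0.207

0.207 bits


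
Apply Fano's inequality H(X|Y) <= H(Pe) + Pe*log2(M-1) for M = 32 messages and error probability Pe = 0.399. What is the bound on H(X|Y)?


H(Pe) = -Pe*log2(Pe) - (1-Pe)*log2(1-Pe) = -0.399*log2(0.399) - 0.601*log2(0.601) = 0.528890 + 0.441472 = 0.9704. Pe*log2(M-1) = 0.399*log2(31) = 1.976724. Bound = H(Pe) + Pe*log2(M-1) = 0.528890 + 0.441472 + 1.976724 = 2.9471

2.9471 bits


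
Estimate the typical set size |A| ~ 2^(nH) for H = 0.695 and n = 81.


log2|A_typical| = nH = 81 * 0.695 = 56.295, so |A_typical| ~ 2^56.295 = 8.841e+16

8.841e+16


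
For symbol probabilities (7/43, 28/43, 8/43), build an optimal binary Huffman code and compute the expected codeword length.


Huffman construction (repeatedly merge the two least-probable nodes; each merge adds 1 bit to every symbol beneath it): 7/43 + 8/43 = 15/43; 15/43 + 28/43 = 1. Resulting codeword lengths (in the order the probabilities were given): (2, 1, 2). L_avg = sum(p_i * l_i) = 7/43*2 + 28/43*1 + 8/43*2 = 58/43 = 1.3488

1.3488 bits


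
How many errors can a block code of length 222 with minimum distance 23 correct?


Correction capability = floor((d-1)/2) = floor((23-1)/2) = 11

11 errors


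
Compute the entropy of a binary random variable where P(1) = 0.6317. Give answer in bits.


H = -p*log2(p) - (1-p)*log2(1-p). -0.6317*log2(0.6317) = 0.418620; -0.3683*log2(0.3683) = 0.530737. H = 0.418620 + 0.530737 = 0.9494

0.9494 bits


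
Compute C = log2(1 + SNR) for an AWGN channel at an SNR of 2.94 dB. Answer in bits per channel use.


SNR_linear = 10^(2.94/10) = 1.9679; C = log2(1 + SNR_linear) = log2(1 + 1.9679) = 1.5694

1.5694 bits/channel use


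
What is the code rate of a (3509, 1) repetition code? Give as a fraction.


Rate = k/n = 1/3509

1/3509


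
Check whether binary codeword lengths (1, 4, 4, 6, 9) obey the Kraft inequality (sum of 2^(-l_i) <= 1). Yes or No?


Kraft sum = sum(2^(-l_i)) = 0.6426, need <= 1. Result: satisfied (a binary prefix-free code with these lengths exists)

Yes


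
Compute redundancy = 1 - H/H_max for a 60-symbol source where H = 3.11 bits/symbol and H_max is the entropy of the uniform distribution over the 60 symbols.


H_max = log2(K) = log2(60) = 5.9069 bits/symbol. Redundancy = 1 - H/H_max = 1 - 3.11/5.9069 = 1 - 0.5265 = 0.4735

0.4735


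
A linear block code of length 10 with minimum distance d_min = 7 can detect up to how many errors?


Detection capability = d_min - 1 = 7 - 1 = 6

6 errors


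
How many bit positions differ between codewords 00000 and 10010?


Count differing positions: ^ . . ^ . = 2 differences

2


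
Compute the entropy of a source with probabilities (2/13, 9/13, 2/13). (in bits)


H = -sum(p_i * log2(p_i)). Terms: -(2/13)*log2(2/13) = 0.415452; -(9/13)*log2(9/13) = 0.367279; -(2/13)*log2(2/13) = 0.415452. H = 0.415452 + 0.367279 + 0.415452 = 1.1982

1.1982 bits


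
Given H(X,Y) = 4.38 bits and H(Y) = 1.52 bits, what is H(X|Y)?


H(X|Y) = H(X,Y) - H(Y) = 4.38 - 1.52 = 2.86

2.86 bits


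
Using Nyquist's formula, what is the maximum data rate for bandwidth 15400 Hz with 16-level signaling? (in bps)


Rate = 2 * B * log2(M) = 2 * 15400 * 4.0 = 123200.0

123200.0 bps


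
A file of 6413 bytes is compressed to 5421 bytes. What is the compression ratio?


Ratio = original / compressed = 6413 / 5421 = 1.183

1.183
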